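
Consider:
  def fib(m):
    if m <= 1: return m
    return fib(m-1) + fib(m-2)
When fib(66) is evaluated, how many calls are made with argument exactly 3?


Let N(m) = number of times fib(m) is called while evaluating fib(66).
N(66) = 1 (the initial call).
N(65) = 1 (only fib(66) calls it).
For 1 <= m <= 64: fib(m) is called by fib(m+1) and fib(m+2), so
  N(m) = N(m+1) + N(m+2).
fib(0) is called only by fib(2), so N(0) = N(2).
Walk down from m=66:
  N(66)=1, N(65)=1, N(64)=2, N(63)=3, N(62)=5, N(61)=8, N(60)=13, N(59)=21, N(58)=34, N(57)=55, N(56)=89, N(55)=144, N(54)=233, N(53)=377, N(52)=610, N(51)=987, N(50)=1597, N(49)=2584, N(48)=4181, N(47)=6765, N(46)=10946, N(45)=17711, N(44)=28657, N(43)=46368, N(42)=75025, N(41)=121393, N(40)=196418, N(39)=317811, N(38)=514229, N(37)=832040, N(36)=1346269, N(35)=2178309, N(34)=3524578, N(33)=5702887, N(32)=9227465, N(31)=14930352, N(30)=24157817, N(29)=39088169, N(28)=63245986, N(27)=102334155, N(26)=165580141, N(25)=267914296, N(24)=433494437, N(23)=701408733, N(22)=1134903170, N(21)=1836311903, N(20)=2971215073, N(19)=4807526976, N(18)=7778742049, N(17)=12586269025, N(16)=20365011074, N(15)=32951280099, N(14)=53316291173, N(13)=86267571272, N(12)=139583862445, N(11)=225851433717, N(10)=365435296162, N(9)=591286729879, N(8)=956722026041, N(7)=1548008755920, N(6)=2504730781961, N(5)=4052739537881, N(4)=6557470319842, N(3)=10610209857723
N(3) = 10610209857723


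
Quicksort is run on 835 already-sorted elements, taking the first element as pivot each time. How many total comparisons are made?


Sum of comparisons per partition:
834 + 833 + ... + 1 + 0
= 835 * (835 - 1) / 2
= 835 * 834 / 2
= 348195


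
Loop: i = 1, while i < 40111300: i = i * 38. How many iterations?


i multiplies by 38 each step:
i = 1 -> 38 -> 1444 -> 54872 -> 2085136 -> 79235168 (stop)
Iterations = ceil(log_38(40111300)) = 5


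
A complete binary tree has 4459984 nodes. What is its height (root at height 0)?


In a complete binary tree, level k holds nodes 2^k .. 2^(k+1)-1 (1-indexed).
Height = floor(log2(n)) = floor(log2(4459984)) = 22
Check: 2^22 = 4194304 <= 4459984 < 8388608 = 2^23


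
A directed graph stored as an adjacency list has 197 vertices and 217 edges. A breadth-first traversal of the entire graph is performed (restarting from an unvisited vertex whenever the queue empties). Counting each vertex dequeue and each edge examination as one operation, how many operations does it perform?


A full BFS traversal dequeues each vertex once and examines each edge once.
Vertex visits: 197
Edge visits: 217
V + E = 197 + 217 = 414


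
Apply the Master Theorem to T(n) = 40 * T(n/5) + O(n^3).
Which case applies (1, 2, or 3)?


The Master Theorem: T(n) = a*T(n/b) + O(n^c)
  a = 40, b = 5, c = 3
log_b(a) = log_5(40) ~ 2.292
Compare b^c with a: 5^3 = 125 > 40, so c > log_b(a).
Since c > log_b(a), Case 3 applies.
T(n) = O(n^3)
Master Theorem case = 3


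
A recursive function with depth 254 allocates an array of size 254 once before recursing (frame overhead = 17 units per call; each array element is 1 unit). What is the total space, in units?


Array allocation: 254 units (allocated once)
Stack frames: 254 deep * 17 per frame = 4318 units
Total = 254 + 4318 = 4572


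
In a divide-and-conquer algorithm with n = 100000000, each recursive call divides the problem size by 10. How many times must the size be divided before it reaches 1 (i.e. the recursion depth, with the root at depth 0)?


Number of divisions = log_10(100000000)
Sizes: 100000000 -> 10000000 -> 1000000 -> 100000 -> 10000 -> 1000 -> 100 -> 10 -> 1 (8 divisions)
Recursion depth = 8


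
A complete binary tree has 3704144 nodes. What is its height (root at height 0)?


In a complete binary tree, level k holds nodes 2^k .. 2^(k+1)-1 (1-indexed).
Height = floor(log2(n)) = floor(log2(3704144)) = 21
Check: 2^21 = 2097152 <= 3704144 < 4194304 = 2^22


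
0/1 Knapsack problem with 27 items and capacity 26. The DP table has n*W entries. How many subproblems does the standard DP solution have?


The DP table is indexed by (item, capacity).
Rows: 27 items
Columns: 26 capacity values (1 to W)
Total subproblems = 27 * 26 = 702


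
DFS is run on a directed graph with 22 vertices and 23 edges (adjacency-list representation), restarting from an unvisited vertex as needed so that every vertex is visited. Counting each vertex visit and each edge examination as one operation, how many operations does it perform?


A full DFS traversal processes each vertex exactly once (push/pop on stack).
Each directed edge is examined once.
V = 22, E = 23
V + E = 45


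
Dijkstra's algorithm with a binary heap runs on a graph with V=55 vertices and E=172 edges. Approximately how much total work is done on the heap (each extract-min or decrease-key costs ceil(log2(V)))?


Dijkstra with a binary heap: each vertex is extracted once, each edge may relax once.
Each heap operation costs O(log V).
V + E = 55 + 172 = 227
ceil(log2(55)) = 6 (since 2^5 = 32 < 55 <= 64 = 2^6)
Total heap work = (V+E) * ceil(log2(V)) = 227 * 6 = 1362


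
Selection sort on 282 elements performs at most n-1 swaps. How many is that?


Each of the 281 passes places one element in its final position.
Pass 1: swap minimum into position 0
Pass 2: swap minimum of remaining into position 1
...
Pass 281: last two elements, one swap
Maximum swaps = 282 - 1 = 281


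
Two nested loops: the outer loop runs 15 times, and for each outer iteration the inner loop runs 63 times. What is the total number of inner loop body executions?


Outer loop: 15 iterations
Inner loop: 63 iterations per outer iteration
Total = 15 * 63 = 945


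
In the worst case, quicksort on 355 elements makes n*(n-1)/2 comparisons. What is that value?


Sum of comparisons per partition:
354 + 353 + ... + 1 + 0
= 355 * (355 - 1) / 2
= 355 * 354 / 2
= 62835


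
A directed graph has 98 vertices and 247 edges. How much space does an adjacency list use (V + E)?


Adjacency list: one list head per vertex + one entry per edge
Vertex heads: 98
Edge entries: 247
Total = 98 + 247 = 345


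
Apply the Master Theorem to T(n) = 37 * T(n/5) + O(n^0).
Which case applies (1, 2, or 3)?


The Master Theorem: T(n) = a*T(n/b) + O(n^c)
  a = 37, b = 5, c = 0
log_b(a) = log_5(37) ~ 2.244
Compare b^c with a: 5^0 = 1 < 37, so c < log_b(a).
Since c < log_b(a), Case 1 applies.
T(n) = O(n^(log_5 37)) ~ O(n^2.244)
Master Theorem case = 1


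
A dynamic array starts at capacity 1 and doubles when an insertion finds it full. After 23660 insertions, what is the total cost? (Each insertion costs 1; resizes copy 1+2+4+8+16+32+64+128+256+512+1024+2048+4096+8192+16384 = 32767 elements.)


Insertion cost: 23660 (one per element)
Resizes occur just before inserting elements 2, 3, 5, 9, ...
Elements copied at each resize: 1 + 2 + 4 + 8 + 16 + 32 + 64 + 128 + 256 + 512 + 1024 + 2048 + 4096 + 8192 + 16384
Sum of copies = 32767 (geometric series: 2^k - 1)
Total = 23660 + 32767 = 56427


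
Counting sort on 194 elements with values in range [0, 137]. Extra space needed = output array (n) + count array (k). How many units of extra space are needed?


Output array size: 194 (to store sorted result)
Count array size: 138 (one slot per possible value, range 0 to 137)
Total extra space = 194 + 138 = 332


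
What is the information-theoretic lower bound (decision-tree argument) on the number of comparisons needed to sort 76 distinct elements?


A binary decision tree of height h has at most 2^h leaves and needs at least n! of them, so h >= ceil(log2(n!)).
76! is far too large to multiply out, so use Stirling's series:
  ln(n!) ~ n ln n - n + (1/2) ln(2 pi n) + 1/(12n)  (error below 1/(360 n^3), negligible here)
  ln(76) = 4.3307333
  n ln n = 76 * 4.3307333 = 329.1357
  (1/2) ln(2 pi * 76) = (1/2) ln(477.5221) = 3.0843
  1/(12*76) = 0.0011
  ln(76!) ~ 329.1357 - 76 + 3.0843 + 0.0011 = 256.2211
Convert to base 2: log2(76!) = 256.2211 / ln 2 = 256.2211 / 0.69314718 = 369.6489
ceil(369.6489) = 370


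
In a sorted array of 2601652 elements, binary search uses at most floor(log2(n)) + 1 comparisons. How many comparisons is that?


Halving sequence: 2601652 -> 1300826 -> 650413 -> 325206 -> 162603 -> 81301 -> 40650 -> 20325 -> 10162 -> 5081 -> 2540 -> 1270 -> 635 -> 317 -> 158 -> 79 -> 39 -> 19 -> 9 -> 4 -> 2 -> 1
Number of halvings = 21
Max comparisons = 21 + 1 = 22


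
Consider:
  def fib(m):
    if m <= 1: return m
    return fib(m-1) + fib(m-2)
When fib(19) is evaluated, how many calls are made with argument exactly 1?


Let N(m) = number of times fib(m) is called while evaluating fib(19).
N(19) = 1 (the initial call).
N(18) = 1 (only fib(19) calls it).
For 1 <= m <= 17: fib(m) is called by fib(m+1) and fib(m+2), so
  N(m) = N(m+1) + N(m+2).
fib(0) is called only by fib(2), so N(0) = N(2).
Walk down from m=19:
  N(19)=1, N(18)=1, N(17)=2, N(16)=3, N(15)=5, N(14)=8, N(13)=13, N(12)=21, N(11)=34, N(10)=55, N(9)=89, N(8)=144, N(7)=233, N(6)=377, N(5)=610, N(4)=987, N(3)=1597, N(2)=2584, N(1)=4181
N(1) = 4181


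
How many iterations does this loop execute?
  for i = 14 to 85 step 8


The loop variable i takes values starting at 14 and increments by 8 each iteration.
Sequence: i = 14, 22, 30, 38, 46, 54, 62, 70, 78
The upper bound 85 is inclusive, so the count is floor((last - first) / step) + 1:
floor((85 - 14) / 8) + 1 = floor(71/8) + 1 = 8 + 1 = 9


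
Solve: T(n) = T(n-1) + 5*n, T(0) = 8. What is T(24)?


Expanding the recurrence:
T(24) = T(23) + 5*24
       = T(22) + 5*23 + 5*24
       ...
       = T(0) + 5*(1 + 2 + ... + 24)
       = 8 + 5 * 24*25/2
       = 8 + 5 * 300
       = 8 + 1500 = 1508


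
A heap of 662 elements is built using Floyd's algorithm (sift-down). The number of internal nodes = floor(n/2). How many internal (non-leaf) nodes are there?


Leaf nodes occupy roughly half the array.
Sift-down is called for each internal node, starting from the last one.
Internal nodes = floor(n/2) = floor(662/2) = 331


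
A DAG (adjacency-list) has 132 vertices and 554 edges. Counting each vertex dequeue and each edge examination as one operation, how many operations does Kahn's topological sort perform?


V = 132 (vertex processing)
E = 554 (edge processing)
V + E = 132 + 554 = 686


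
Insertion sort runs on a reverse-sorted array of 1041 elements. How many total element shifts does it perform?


Sum of shifts = 1 + 2 + 3 + ... + 1040
= 1041 * 1040 / 2
= 1082640 / 2
= 541320


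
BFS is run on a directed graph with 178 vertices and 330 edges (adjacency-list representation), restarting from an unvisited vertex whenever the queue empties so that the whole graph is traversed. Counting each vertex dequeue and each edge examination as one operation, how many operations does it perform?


A full BFS traversal dequeues each vertex exactly once and examines each directed edge exactly once.
V = 178 (vertex processing cost)
E = 330 (edge examination cost)
Total operations proportional to V + E = 178 + 330 = 508


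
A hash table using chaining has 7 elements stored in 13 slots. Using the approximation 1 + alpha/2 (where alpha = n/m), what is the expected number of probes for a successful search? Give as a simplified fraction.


Load factor alpha = n/m = 7/13
Expected probes = 1 + alpha/2 = 1 + 7/(2*13)
= 1 + 7/26
= 26/26 + 7/26
= 33/26


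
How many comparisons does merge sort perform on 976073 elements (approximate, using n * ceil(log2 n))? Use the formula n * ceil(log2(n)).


Recursion depth: ceil(log2(976073)) = 20
Each recursion level merges n = 976073 elements
Total = 976073 * 20 = 19521460


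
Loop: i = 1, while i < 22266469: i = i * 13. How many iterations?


i multiplies by 13 each step:
i = 1 -> 13 -> 169 -> 2197 -> 28561 -> 371293 -> 4826809 -> 62748517 (stop)
Iterations = ceil(log_13(22266469)) = 7


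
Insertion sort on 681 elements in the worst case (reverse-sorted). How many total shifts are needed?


In the worst case (reverse-sorted), each element shifts past all previous:
  Element 1: 1 shifts
  Element 2: 2 shifts
  Element 3: 3 shifts
  Element 4: 4 shifts
  Element 5: 5 shifts
  ...
  Element 680: 680 shifts
Total = 1 + 2 + ... + 680
= 681*(681-1)/2 = 231540


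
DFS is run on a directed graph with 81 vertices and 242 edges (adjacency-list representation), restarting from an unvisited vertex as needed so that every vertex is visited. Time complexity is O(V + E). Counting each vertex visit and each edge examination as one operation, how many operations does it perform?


A full DFS traversal processes each vertex exactly once (push/pop on stack).
Each directed edge is examined once.
V = 81, E = 242
V + E = 323


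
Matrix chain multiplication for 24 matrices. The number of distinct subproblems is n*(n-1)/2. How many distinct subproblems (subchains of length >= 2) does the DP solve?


Subproblems are indexed by (i, j) where i < j.
Number of such pairs = n*(n-1)/2
= 24 * 23 / 2
= 276


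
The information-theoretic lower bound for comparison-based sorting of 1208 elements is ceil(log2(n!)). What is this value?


A binary decision tree of height h has at most 2^h leaves and needs at least n! of them, so h >= ceil(log2(n!)).
1208! is far too large to multiply out, so use Stirling's series:
  ln(n!) ~ n ln n - n + (1/2) ln(2 pi n) + 1/(12n)  (error below 1/(360 n^3), negligible here)
  ln(1208) = 7.0967214
  n ln n = 1208 * 7.0967214 = 8572.8395
  (1/2) ln(2 pi * 1208) = (1/2) ln(7590.0879) = 4.4673
  1/(12*1208) = 0.0001
  ln(1208!) ~ 8572.8395 - 1208 + 4.4673 + 0.0001 = 7369.3069
Convert to base 2: log2(1208!) = 7369.3069 / ln 2 = 7369.3069 / 0.69314718 = 10631.6625
ceil(10631.6625) = 10632


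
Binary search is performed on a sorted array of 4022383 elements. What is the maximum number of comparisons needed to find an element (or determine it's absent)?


Binary search halves the search space each comparison:
  Step 1: search space = 4022383 -> 2011191
  Step 2: search space = 2011191 -> 1005595
  Step 3: search space = 1005595 -> 502797
  Step 4: search space = 502797 -> 251398
  Step 5: search space = 251398 -> 125699
  Step 6: search space = 125699 -> 62849
  Step 7: search space = 62849 -> 31424
  Step 8: search space = 31424 -> 15712
  Step 9: search space = 15712 -> 7856
  Step 10: search space = 7856 -> 3928
  Step 11: search space = 3928 -> 1964
  Step 12: search space = 1964 -> 982
  Step 13: search space = 982 -> 491
  Step 14: search space = 491 -> 245
  Step 15: search space = 245 -> 122
  Step 16: search space = 122 -> 61
  Step 17: search space = 61 -> 30
  Step 18: search space = 30 -> 15
  Step 19: search space = 15 -> 7
  Step 20: search space = 7 -> 3
  Step 21: search space = 3 -> 1
  Step 22: search space = 1 (final check)
Maximum comparisons = floor(log2(4022383)) + 1 = 21 + 1 = 22


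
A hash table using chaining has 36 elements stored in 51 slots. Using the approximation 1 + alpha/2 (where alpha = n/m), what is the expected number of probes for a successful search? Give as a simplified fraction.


Load factor alpha = n/m = 36/51
Expected probes = 1 + alpha/2 = 1 + 36/(2*51)
= 1 + 36/102
= 102/102 + 36/102
= 138/102
Simplify: 23/17


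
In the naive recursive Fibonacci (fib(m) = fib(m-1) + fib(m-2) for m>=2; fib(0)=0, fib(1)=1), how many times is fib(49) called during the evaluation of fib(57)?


Let N(m) = number of times fib(m) is called while evaluating fib(57).
N(57) = 1 (the initial call).
N(56) = 1 (only fib(57) calls it).
For 1 <= m <= 55: fib(m) is called by fib(m+1) and fib(m+2), so
  N(m) = N(m+1) + N(m+2).
fib(0) is called only by fib(2), so N(0) = N(2).
Walk down from m=57:
  N(57)=1, N(56)=1, N(55)=2, N(54)=3, N(53)=5, N(52)=8, N(51)=13, N(50)=21, N(49)=34
N(49) = 34


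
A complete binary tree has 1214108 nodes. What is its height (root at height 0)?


In a complete binary tree, level k holds nodes 2^k .. 2^(k+1)-1 (1-indexed).
Height = floor(log2(n)) = floor(log2(1214108)) = 20
Check: 2^20 = 1048576 <= 1214108 < 2097152 = 2^21


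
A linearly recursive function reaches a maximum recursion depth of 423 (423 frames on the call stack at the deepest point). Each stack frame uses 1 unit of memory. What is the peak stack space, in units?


Maximum recursion depth = 423 frames
Memory per frame = 1 unit
Total stack space = depth * frame_size
= 423 * 1 = 423


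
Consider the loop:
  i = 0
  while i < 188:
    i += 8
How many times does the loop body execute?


Starting at i = 0, each iteration adds 8.
Iterations until i >= 188:
  Iteration 1: i = 0 -> i = 8
  Iteration 2: i = 8 -> i = 16
  Iteration 3: i = 16 -> i = 24
  Iteration 4: i = 24 -> i = 32
  Iteration 5: i = 32 -> i = 40
  Iteration 6: i = 40 -> i = 48
  Iteration 7: i = 48 -> i = 56
  Iteration 8: i = 56 -> i = 64
  ... continuing ...
Total iterations = ceil(188/8) = 24


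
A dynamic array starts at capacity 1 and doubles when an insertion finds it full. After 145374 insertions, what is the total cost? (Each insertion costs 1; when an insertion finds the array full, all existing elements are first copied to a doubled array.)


Insertion cost: 145374 (one per element)
Resizes occur just before inserting elements 2, 3, 5, 9, ...
Elements copied at each resize: 1 + 2 + 4 + 8 + 16 + 32 + 64 + 128 + 256 + 512 + 1024 + 2048 + 4096 + 8192 + 16384 + 32768 + 65536 + 131072
Sum of copies = 262143 (geometric series: 2^k - 1)
Total = 145374 + 262143 = 407517


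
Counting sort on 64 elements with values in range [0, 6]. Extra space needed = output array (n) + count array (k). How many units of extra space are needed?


Output array size: 64 (to store sorted result)
Count array size: 7 (one slot per possible value, range 0 to 6)
Total extra space = 64 + 7 = 71


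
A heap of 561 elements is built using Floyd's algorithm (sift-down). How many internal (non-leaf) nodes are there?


Leaf nodes occupy roughly half the array.
Sift-down is called for each internal node, starting from the last one.
Internal nodes = floor(n/2) = floor(561/2) = 280


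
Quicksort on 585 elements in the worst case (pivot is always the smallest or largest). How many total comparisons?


In the worst case, each partition step picks the worst pivot:
  Partition 1: 584 comparisons (n-1 elements to compare)
  Partition 2: 583 comparisons
  Partition 3: 582 comparisons
  Partition 4: 581 comparisons
  Partition 5: 580 comparisons
  ...
  Last partition: 0 comparisons
Total = (n-1) + (n-2) + ... + 1 + 0 = n*(n-1)/2
= 585*584/2 = 170820


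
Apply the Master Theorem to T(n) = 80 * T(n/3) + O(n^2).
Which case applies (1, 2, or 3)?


The Master Theorem: T(n) = a*T(n/b) + O(n^c)
  a = 80, b = 3, c = 2
log_b(a) = log_3(80) ~ 3.989
Compare b^c with a: 3^2 = 9 < 80, so c < log_b(a).
Since c < log_b(a), Case 1 applies.
T(n) = O(n^(log_3 80)) ~ O(n^3.989)
Master Theorem case = 1


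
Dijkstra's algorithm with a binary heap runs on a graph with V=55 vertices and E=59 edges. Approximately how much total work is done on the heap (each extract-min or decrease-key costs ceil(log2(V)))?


Dijkstra with a binary heap: each vertex is extracted once, each edge may relax once.
Each heap operation costs O(log V).
V + E = 55 + 59 = 114
ceil(log2(55)) = 6 (since 2^5 = 32 < 55 <= 64 = 2^6)
Total heap work = (V+E) * ceil(log2(V)) = 114 * 6 = 684


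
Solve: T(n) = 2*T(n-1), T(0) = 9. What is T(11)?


Unrolling:
T(11) = 2*T(10) = 2^2*T(9) = ... = 2^11*T(0)
= 2^11 * 9
= 2048 * 9 = 18432


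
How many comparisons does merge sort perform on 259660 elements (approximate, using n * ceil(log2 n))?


Recursion depth: ceil(log2(259660)) = 18
Each recursion level merges n = 259660 elements
Total = 259660 * 18 = 4673880


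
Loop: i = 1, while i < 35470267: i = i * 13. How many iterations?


i multiplies by 13 each step:
i = 1 -> 13 -> 169 -> 2197 -> 28561 -> 371293 -> 4826809 -> 62748517 (stop)
Iterations = ceil(log_13(35470267)) = 7


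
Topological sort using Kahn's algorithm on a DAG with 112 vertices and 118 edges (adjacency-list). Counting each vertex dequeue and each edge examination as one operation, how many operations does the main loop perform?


Kahn's algorithm:
  1. Compute in-degrees: O(V + E)
  2. Process queue: each vertex dequeued once (O(V))
     each edge examined once (O(E))
Total = V + E = 112 + 118 = 230


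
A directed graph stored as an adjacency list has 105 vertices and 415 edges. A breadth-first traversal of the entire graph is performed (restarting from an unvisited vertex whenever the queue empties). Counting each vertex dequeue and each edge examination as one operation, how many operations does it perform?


A full BFS traversal dequeues each vertex once and examines each edge once.
Vertex visits: 105
Edge visits: 415
V + E = 105 + 415 = 520


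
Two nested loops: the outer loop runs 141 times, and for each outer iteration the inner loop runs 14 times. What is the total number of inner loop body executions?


Outer loop: 141 iterations
Inner loop: 14 iterations per outer iteration
Total = 141 * 14 = 1974


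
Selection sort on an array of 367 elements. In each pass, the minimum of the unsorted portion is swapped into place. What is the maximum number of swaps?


Selection sort performs one swap per pass:
  Pass 1: find min in positions 0 to 366, swap with position 0
  Pass 2: find min in positions 1 to 366, swap with position 1
  Pass 3: find min in positions 2 to 366, swap with position 2
  Pass 4: find min in positions 3 to 366, swap with position 3
  Pass 5: find min in positions 4 to 366, swap with position 4
  ... (361 more passes)
Total passes (and swaps) = n - 1 = 367 - 1 = 366


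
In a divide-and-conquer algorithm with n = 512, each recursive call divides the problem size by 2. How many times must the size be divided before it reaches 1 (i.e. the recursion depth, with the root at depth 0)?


Number of divisions = log_2(512)
Sizes: 512 -> 256 -> 128 -> 64 -> 32 -> 16 -> 8 -> 4 -> 2 -> 1 (9 divisions)
Recursion depth = 9


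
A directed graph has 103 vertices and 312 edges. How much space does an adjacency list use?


Adjacency list: one list head per vertex + one entry per edge
Vertex heads: 103
Edge entries: 312
Total = 103 + 312 = 415


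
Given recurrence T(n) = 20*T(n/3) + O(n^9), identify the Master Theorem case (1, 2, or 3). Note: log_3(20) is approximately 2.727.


Master Theorem parameters: a=20, b=3, c=9
log_b(a) = 2.727
Compare b^c with a: 3^9 = 19683 > 20, so c > log_b(a).
Comparing c=9 vs log_b(a)=2.727:
9 > 2.727 => Case 3
Result: T(n) = O(n^9)
Master Theorem case = 3


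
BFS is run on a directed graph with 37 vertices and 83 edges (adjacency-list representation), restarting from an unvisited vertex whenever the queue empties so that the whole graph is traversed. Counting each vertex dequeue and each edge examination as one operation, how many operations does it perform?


A full BFS traversal dequeues each vertex exactly once and examines each directed edge exactly once.
V = 37 (vertex processing cost)
E = 83 (edge examination cost)
Total operations proportional to V + E = 37 + 83 = 120


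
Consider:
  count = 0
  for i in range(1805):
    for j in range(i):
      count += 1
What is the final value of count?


For each i, the inner loop runs i times:
  i=0: inner runs 0 times
  i=1: inner runs 1 time
  i=2: inner runs 2 times
  i=3: inner runs 3 times
  i=4: inner runs 4 times
  i=5: inner runs 5 times
  i=6: inner runs 6 times
  i=7: inner runs 7 times
  ...
Total = 0 + 1 + 2 + ... + 1804 = 1805*(1805-1)/2 = 1628110


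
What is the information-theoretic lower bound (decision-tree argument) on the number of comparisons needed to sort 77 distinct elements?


A binary decision tree of height h has at most 2^h leaves and needs at least n! of them, so h >= ceil(log2(n!)).
77! is far too large to multiply out, so use Stirling's series:
  ln(n!) ~ n ln n - n + (1/2) ln(2 pi n) + 1/(12n)  (error below 1/(360 n^3), negligible here)
  ln(77) = 4.3438054
  n ln n = 77 * 4.3438054 = 334.4730
  (1/2) ln(2 pi * 77) = (1/2) ln(483.8053) = 3.0908
  1/(12*77) = 0.0011
  ln(77!) ~ 334.4730 - 77 + 3.0908 + 0.0011 = 260.5649
Convert to base 2: log2(77!) = 260.5649 / ln 2 = 260.5649 / 0.69314718 = 375.9157
ceil(375.9157) = 376


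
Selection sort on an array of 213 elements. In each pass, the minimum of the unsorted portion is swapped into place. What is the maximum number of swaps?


Selection sort performs one swap per pass:
  Pass 1: find min in positions 0 to 212, swap with position 0
  Pass 2: find min in positions 1 to 212, swap with position 1
  Pass 3: find min in positions 2 to 212, swap with position 2
  Pass 4: find min in positions 3 to 212, swap with position 3
  Pass 5: find min in positions 4 to 212, swap with position 4
  ... (207 more passes)
Total passes (and swaps) = n - 1 = 213 - 1 = 212


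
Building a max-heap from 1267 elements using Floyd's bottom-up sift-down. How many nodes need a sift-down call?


In a heap of 1267 elements (0-indexed array):
  Last element index: 1266
  Parent of last element: floor((1266 - 1) / 2) = 632
  Internal nodes: indices 0 to 632
  Count = floor(1267/2) = 633


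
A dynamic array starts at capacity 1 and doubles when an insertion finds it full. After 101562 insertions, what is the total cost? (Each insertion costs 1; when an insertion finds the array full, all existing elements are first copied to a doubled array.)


Insertion cost: 101562 (one per element)
Resizes occur just before inserting elements 2, 3, 5, 9, ...
Elements copied at each resize: 1 + 2 + 4 + 8 + 16 + 32 + 64 + 128 + 256 + 512 + 1024 + 2048 + 4096 + 8192 + 16384 + 32768 + 65536
Sum of copies = 131071 (geometric series: 2^k - 1)
Total = 101562 + 131071 = 232633


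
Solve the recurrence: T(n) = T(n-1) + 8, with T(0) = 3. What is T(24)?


Unrolling the recurrence:
T(24) = T(23) + 8
       = T(22) + 8 + 8
       = T(21) + 8*3
       ...
       = T(0) + 8*24
       = 3 + 192 = 195


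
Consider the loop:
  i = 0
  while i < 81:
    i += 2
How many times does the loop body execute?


Starting at i = 0, each iteration adds 2.
Iterations until i >= 81:
  Iteration 1: i = 0 -> i = 2
  Iteration 2: i = 2 -> i = 4
  Iteration 3: i = 4 -> i = 6
  Iteration 4: i = 6 -> i = 8
  Iteration 5: i = 8 -> i = 10
  Iteration 6: i = 10 -> i = 12
  Iteration 7: i = 12 -> i = 14
  Iteration 8: i = 14 -> i = 16
  ... continuing ...
Total iterations = ceil(81/2) = 41


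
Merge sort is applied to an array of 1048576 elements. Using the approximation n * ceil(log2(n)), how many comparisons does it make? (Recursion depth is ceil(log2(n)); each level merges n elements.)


Merge sort divides the array into halves recursively.
Number of levels = ceil(log2(1048576)) = 20
At each level, approximately n = 1048576 comparisons are needed for merging.
Total comparisons ~ n * ceil(log2(n)) = 1048576 * 20 = 20971520


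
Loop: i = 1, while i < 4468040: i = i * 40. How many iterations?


i multiplies by 40 each step:
i = 1 -> 40 -> 1600 -> 64000 -> 2560000 -> 102400000 (stop)
Iterations = ceil(log_40(4468040)) = 5


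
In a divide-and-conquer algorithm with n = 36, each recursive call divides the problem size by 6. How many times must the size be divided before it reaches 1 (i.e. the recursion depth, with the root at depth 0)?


Number of divisions = log_6(36)
Sizes: 36 -> 6 -> 1 (2 divisions)
Recursion depth = 2


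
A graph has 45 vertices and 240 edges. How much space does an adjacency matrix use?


Adjacency matrix: V x V grid of entries
Space = V^2 = 45^2 = 45 * 45 = 2025


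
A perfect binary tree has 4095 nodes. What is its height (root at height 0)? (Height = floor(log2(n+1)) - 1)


For a perfect binary tree of height h: n = 2^(h+1) - 1, so h = log2(n+1) - 1.
  n + 1 = 4096 = 2^12
  log2(4096) = 12
  height = 12 - 1 = 11


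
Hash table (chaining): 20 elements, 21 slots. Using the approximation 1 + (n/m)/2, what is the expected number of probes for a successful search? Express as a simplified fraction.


Computing expected probes:
alpha = 20/21
= 1 + alpha/2
= 1 + 20/(2*21)
= (2*21 + 20) / (2*21)
= 62/42 = 31/21


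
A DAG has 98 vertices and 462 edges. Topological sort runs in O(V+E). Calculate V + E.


V = 98 (vertex processing)
E = 462 (edge processing)
V + E = 98 + 462 = 560


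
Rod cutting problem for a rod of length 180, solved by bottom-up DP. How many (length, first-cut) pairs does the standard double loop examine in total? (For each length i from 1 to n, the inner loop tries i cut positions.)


For each subproblem length i = 1..180, the inner loop considers i possible first cuts.
Total = 1 + 2 + ... + 180
= 180*(180+1)/2
= 180*181/2 = 16290


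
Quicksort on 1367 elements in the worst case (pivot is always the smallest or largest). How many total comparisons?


In the worst case, each partition step picks the worst pivot:
  Partition 1: 1366 comparisons (n-1 elements to compare)
  Partition 2: 1365 comparisons
  Partition 3: 1364 comparisons
  Partition 4: 1363 comparisons
  Partition 5: 1362 comparisons
  ...
  Last partition: 0 comparisons
Total = (n-1) + (n-2) + ... + 1 + 0 = n*(n-1)/2
= 1367*1366/2 = 933661


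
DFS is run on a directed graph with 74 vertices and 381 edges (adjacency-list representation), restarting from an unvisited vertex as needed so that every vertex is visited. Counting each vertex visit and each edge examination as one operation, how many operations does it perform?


A full DFS traversal processes each vertex exactly once (push/pop on stack).
Each directed edge is examined once.
V = 74, E = 381
V + E = 455


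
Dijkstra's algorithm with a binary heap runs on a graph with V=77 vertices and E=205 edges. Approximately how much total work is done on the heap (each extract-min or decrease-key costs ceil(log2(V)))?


Dijkstra with a binary heap: each vertex is extracted once, each edge may relax once.
Each heap operation costs O(log V).
V + E = 77 + 205 = 282
ceil(log2(77)) = 7 (since 2^6 = 64 < 77 <= 128 = 2^7)
Total heap work = (V+E) * ceil(log2(V)) = 282 * 7 = 1974


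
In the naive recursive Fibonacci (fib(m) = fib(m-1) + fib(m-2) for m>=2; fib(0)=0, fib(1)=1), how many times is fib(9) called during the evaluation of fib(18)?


Let N(m) = number of times fib(m) is called while evaluating fib(18).
N(18) = 1 (the initial call).
N(17) = 1 (only fib(18) calls it).
For 1 <= m <= 16: fib(m) is called by fib(m+1) and fib(m+2), so
  N(m) = N(m+1) + N(m+2).
fib(0) is called only by fib(2), so N(0) = N(2).
Walk down from m=18:
  N(18)=1, N(17)=1, N(16)=2, N(15)=3, N(14)=5, N(13)=8, N(12)=13, N(11)=21, N(10)=34, N(9)=55
N(9) = 55


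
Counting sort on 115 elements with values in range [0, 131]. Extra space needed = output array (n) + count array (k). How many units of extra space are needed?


Output array size: 115 (to store sorted result)
Count array size: 132 (one slot per possible value, range 0 to 131)
Total extra space = 115 + 132 = 247


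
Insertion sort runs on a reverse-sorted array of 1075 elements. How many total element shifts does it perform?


Sum of shifts = 1 + 2 + 3 + ... + 1074
= 1075 * 1074 / 2
= 1154550 / 2
= 577275


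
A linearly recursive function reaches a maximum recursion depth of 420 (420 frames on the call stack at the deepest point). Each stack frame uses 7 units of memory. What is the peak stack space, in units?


Maximum recursion depth = 420 frames
Memory per frame = 7 units
Total stack space = depth * frame_size
= 420 * 7 = 2940


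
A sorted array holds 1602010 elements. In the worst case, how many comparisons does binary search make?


Halving sequence: 1602010 -> 801005 -> 400502 -> 200251 -> 100125 -> 50062 -> 25031 -> 12515 -> 6257 -> 3128 -> 1564 -> 782 -> 391 -> 195 -> 97 -> 48 -> 24 -> 12 -> 6 -> 3 -> 1
Number of halvings = 20
Max comparisons = 20 + 1 = 21


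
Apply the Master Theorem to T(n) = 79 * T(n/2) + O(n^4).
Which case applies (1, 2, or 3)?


The Master Theorem: T(n) = a*T(n/b) + O(n^c)
  a = 79, b = 2, c = 4
log_b(a) = log_2(79) ~ 6.304
Compare b^c with a: 2^4 = 16 < 79, so c < log_b(a).
Since c < log_b(a), Case 1 applies.
T(n) = O(n^(log_2 79)) ~ O(n^6.304)
Master Theorem case = 1


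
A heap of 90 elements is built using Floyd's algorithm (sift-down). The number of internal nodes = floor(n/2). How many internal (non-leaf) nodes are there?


Leaf nodes occupy roughly half the array.
Sift-down is called for each internal node, starting from the last one.
Internal nodes = floor(n/2) = floor(90/2) = 45


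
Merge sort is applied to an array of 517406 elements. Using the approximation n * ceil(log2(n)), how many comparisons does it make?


Merge sort divides the array into halves recursively.
Number of levels = ceil(log2(517406)) = 19
At each level, approximately n = 517406 comparisons are needed for merging.
Total comparisons ~ n * ceil(log2(n)) = 517406 * 19 = 9830714


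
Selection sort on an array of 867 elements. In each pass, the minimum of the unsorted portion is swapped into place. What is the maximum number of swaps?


Selection sort performs one swap per pass:
  Pass 1: find min in positions 0 to 866, swap with position 0
  Pass 2: find min in positions 1 to 866, swap with position 1
  Pass 3: find min in positions 2 to 866, swap with position 2
  Pass 4: find min in positions 3 to 866, swap with position 3
  Pass 5: find min in positions 4 to 866, swap with position 4
  ... (861 more passes)
Total passes (and swaps) = n - 1 = 867 - 1 = 866


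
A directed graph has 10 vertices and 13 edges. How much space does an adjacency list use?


Adjacency list: one list head per vertex + one entry per edge
Vertex heads: 10
Edge entries: 13
Total = 10 + 13 = 23


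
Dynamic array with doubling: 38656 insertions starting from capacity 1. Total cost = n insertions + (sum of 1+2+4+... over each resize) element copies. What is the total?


n = 38656
Insertion costs: 38656
Resizes copy 1, 2, 4, ... up to the largest power of 2 that is <= n-1 = 38655, i.e. 32768.
Copy costs = 1 + 2 + 4 + 8 + 16 + 32 + 64 + 128 + 256 + 512 + 1024 + 2048 + 4096 + 8192 + 16384 + 32768 = 65535
Total = 38656 + 65535 = 104191


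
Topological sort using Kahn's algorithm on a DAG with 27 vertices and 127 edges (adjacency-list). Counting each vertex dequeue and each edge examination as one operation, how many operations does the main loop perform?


Kahn's algorithm:
  1. Compute in-degrees: O(V + E)
  2. Process queue: each vertex dequeued once (O(V))
     each edge examined once (O(E))
Total = V + E = 27 + 127 = 154


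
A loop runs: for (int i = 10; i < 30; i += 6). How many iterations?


Loop starts at i = 10, increments by 6, stops when i >= 30.
Number of iterations = ceil((30 - 10) / 6)
= ceil(20 / 6)
= 4


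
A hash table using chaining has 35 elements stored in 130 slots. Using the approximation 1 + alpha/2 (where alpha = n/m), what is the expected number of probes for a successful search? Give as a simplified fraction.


Load factor alpha = n/m = 35/130
Expected probes = 1 + alpha/2 = 1 + 35/(2*130)
= 1 + 35/260
= 260/260 + 35/260
= 295/260
Simplify: 59/52


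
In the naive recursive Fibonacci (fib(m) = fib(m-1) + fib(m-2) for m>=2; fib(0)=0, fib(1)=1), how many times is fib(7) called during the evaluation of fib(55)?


Let N(m) = number of times fib(m) is called while evaluating fib(55).
N(55) = 1 (the initial call).
N(54) = 1 (only fib(55) calls it).
For 1 <= m <= 53: fib(m) is called by fib(m+1) and fib(m+2), so
  N(m) = N(m+1) + N(m+2).
fib(0) is called only by fib(2), so N(0) = N(2).
Walk down from m=55:
  N(55)=1, N(54)=1, N(53)=2, N(52)=3, N(51)=5, N(50)=8, N(49)=13, N(48)=21, N(47)=34, N(46)=55, N(45)=89, N(44)=144, N(43)=233, N(42)=377, N(41)=610, N(40)=987, N(39)=1597, N(38)=2584, N(37)=4181, N(36)=6765, N(35)=10946, N(34)=17711, N(33)=28657, N(32)=46368, N(31)=75025, N(30)=121393, N(29)=196418, N(28)=317811, N(27)=514229, N(26)=832040, N(25)=1346269, N(24)=2178309, N(23)=3524578, N(22)=5702887, N(21)=9227465, N(20)=14930352, N(19)=24157817, N(18)=39088169, N(17)=63245986, N(16)=102334155, N(15)=165580141, N(14)=267914296, N(13)=433494437, N(12)=701408733, N(11)=1134903170, N(10)=1836311903, N(9)=2971215073, N(8)=4807526976, N(7)=7778742049
N(7) = 7778742049


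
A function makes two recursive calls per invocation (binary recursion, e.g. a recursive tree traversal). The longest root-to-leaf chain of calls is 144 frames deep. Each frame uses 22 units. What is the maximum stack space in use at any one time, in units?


Binary recursion: the two calls run one after the other, so only one root-to-leaf chain of frames is on the stack at a time.
Maximum depth (longest chain) = 144 frames
Each frame = 22 units
Max stack space = 144 * 22 = 3168


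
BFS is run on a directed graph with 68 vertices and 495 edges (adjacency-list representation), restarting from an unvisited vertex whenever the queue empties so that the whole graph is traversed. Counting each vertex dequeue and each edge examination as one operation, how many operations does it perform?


A full BFS traversal dequeues each vertex exactly once and examines each directed edge exactly once.
V = 68 (vertex processing cost)
E = 495 (edge examination cost)
Total operations proportional to V + E = 68 + 495 = 563


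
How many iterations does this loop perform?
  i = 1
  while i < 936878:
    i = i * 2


The loop variable doubles each iteration:
i = 1 -> 2 -> 4 -> 8 -> 16 -> 32 -> 64 -> 128 -> 256 -> 512 -> 1024 -> 2048 -> 4096 -> 8192 -> 16384 -> 32768 -> 65536 -> 131072 -> 262144 -> 524288 -> 1048576 (stop, 1048576 >= 936878)
Number of doublings = ceil(log2(936878)) = 20


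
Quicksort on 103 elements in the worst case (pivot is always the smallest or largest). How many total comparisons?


In the worst case, each partition step picks the worst pivot:
  Partition 1: 102 comparisons (n-1 elements to compare)
  Partition 2: 101 comparisons
  Partition 3: 100 comparisons
  Partition 4: 99 comparisons
  Partition 5: 98 comparisons
  ...
  Last partition: 0 comparisons
Total = (n-1) + (n-2) + ... + 1 + 0 = n*(n-1)/2
= 103*102/2 = 5253


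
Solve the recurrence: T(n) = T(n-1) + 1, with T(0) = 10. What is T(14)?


Unrolling the recurrence:
T(14) = T(13) + 1
       = T(12) + 1 + 1
       = T(11) + 1*3
       ...
       = T(0) + 1*14
       = 10 + 14 = 24


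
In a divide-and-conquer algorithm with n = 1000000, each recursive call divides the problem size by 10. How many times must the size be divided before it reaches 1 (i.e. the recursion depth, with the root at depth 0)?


Number of divisions = log_10(1000000)
Sizes: 1000000 -> 100000 -> 10000 -> 1000 -> 100 -> 10 -> 1 (6 divisions)
Recursion depth = 6


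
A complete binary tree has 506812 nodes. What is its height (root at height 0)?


In a complete binary tree, level k holds nodes 2^k .. 2^(k+1)-1 (1-indexed).
Height = floor(log2(n)) = floor(log2(506812)) = 18
Check: 2^18 = 262144 <= 506812 < 524288 = 2^19


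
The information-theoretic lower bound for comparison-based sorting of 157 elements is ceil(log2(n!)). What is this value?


A binary decision tree of height h has at most 2^h leaves and needs at least n! of them, so h >= ceil(log2(n!)).
157! is far too large to multiply out, so use Stirling's series:
  ln(n!) ~ n ln n - n + (1/2) ln(2 pi n) + 1/(12n)  (error below 1/(360 n^3), negligible here)
  ln(157) = 5.0562458
  n ln n = 157 * 5.0562458 = 793.8306
  (1/2) ln(2 pi * 157) = (1/2) ln(986.4601) = 3.4471
  1/(12*157) = 0.0005
  ln(157!) ~ 793.8306 - 157 + 3.4471 + 0.0005 = 640.2782
Convert to base 2: log2(157!) = 640.2782 / ln 2 = 640.2782 / 0.69314718 = 923.7262
ceil(923.7262) = 924


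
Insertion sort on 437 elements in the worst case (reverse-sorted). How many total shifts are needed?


In the worst case (reverse-sorted), each element shifts past all previous:
  Element 1: 1 shifts
  Element 2: 2 shifts
  Element 3: 3 shifts
  Element 4: 4 shifts
  Element 5: 5 shifts
  ...
  Element 436: 436 shifts
Total = 1 + 2 + ... + 436
= 437*(437-1)/2 = 95266
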